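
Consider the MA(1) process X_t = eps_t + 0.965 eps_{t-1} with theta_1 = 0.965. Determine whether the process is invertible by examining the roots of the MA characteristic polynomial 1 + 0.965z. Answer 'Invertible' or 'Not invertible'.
\text{Invertible}

The MA(q) characteristic polynomial is P(z) = 1 + 0.965z.
Invertibility requires all roots to lie outside the unit circle, i.e. |z| > 1 for every root.
This is linear in z: 1 + (0.965) z = 0  =>  z = -1/(0.965) = -1.036269,  |z| = 1.036269.
Moduli of all roots: 1.0363.
All moduli strictly greater than 1? Yes.
Verdict: Invertible.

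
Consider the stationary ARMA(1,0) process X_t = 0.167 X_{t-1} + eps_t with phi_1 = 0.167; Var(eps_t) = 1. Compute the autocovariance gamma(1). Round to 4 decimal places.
\gamma(1) = 0.1718

Multiply the model equation by X_{t-k} and take expectations. With theta_0 = psi_0 = 1 and psi_j the MA(infinity) weights, this gives
  gamma(k) - sum_i phi_i gamma(k-i) = c_k,
  c_k = sigma^2 * sum_{j=k..q} theta_j psi_{j-k}   (c_k = 0 for k > q),
using gamma(-m) = gamma(m).
Pure AR (q = 0): c_0 = sigma^2 = 1, c_k = 0 for k >= 1.
Equations for k = 0 and k = 1 (AR order 1):
  gamma(0) = phi_1 gamma(1) + c_0
  gamma(1) = phi_1 gamma(0) + c_1
Substituting the second into the first: gamma(0) (1 - phi_1^2) = c_0 + phi_1 c_1, so
  gamma(0) = c_0 / (1 - phi_1^2) = 1 / (1 - (0.167)^2) = 1 / 0.972111 = 1.028689.
  gamma(1) = phi_1 gamma(0) = (0.167)(1.028689) = 0.171791.
Therefore gamma(1) = 0.1718 (to 4 decimal places).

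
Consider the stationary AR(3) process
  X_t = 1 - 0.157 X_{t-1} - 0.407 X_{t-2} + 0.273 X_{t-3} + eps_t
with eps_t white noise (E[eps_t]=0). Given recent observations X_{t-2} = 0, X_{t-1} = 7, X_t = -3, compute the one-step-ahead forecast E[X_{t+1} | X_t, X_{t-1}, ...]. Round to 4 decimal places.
E[X_{t+1} \mid \mathcal F_t] = -1.3780

For an AR(p) model X_t = c + sum_i phi_i X_{t-i} + eps_t, the
one-step-ahead conditional mean is
  E[X_{t+1} | X_t, ...] = c + sum_i phi_i X_{t+1-i}.
Substitute known values:
  E[X_{t+1} | ...] = 1 + (-0.157) * (-3) + (-0.407) * (7) + (0.273) * (0)
                   = -1.3780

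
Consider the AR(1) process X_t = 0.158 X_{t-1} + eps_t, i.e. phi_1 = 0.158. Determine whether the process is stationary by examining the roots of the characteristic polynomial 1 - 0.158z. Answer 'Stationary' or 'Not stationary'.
\text{Stationary}

The AR(p) characteristic polynomial is P(z) = 1 - 0.158z.
Stationarity requires all roots to lie outside the unit circle, i.e. |z| > 1 for every root.
This is linear in z: 1 + (-0.158) z = 0  =>  z = -1/(-0.158) = 6.329114,  |z| = 6.329114.
Moduli of all roots: 6.3291.
All moduli strictly greater than 1? Yes.
Verdict: Stationary.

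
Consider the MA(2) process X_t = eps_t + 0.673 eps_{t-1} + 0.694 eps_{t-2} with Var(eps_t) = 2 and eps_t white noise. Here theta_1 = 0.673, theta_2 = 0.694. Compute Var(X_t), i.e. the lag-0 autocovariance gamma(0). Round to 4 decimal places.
\gamma(0) = 3.8691

For an MA(q) process X_t = eps_t + sum_i theta_i eps_{t-i} with
Var(eps_t) = sigma^2, the variance is
  gamma(0) = sigma^2 * (1 + sum_i theta_i^2).
  sum_i theta_i^2 = (0.673)^2 + (0.694)^2 = 0.452929 + 0.481636 = 0.934565.
  gamma(0) = 2 * (1 + 0.934565) = 2 * 1.934565 = 3.86913, which rounds to 3.8691.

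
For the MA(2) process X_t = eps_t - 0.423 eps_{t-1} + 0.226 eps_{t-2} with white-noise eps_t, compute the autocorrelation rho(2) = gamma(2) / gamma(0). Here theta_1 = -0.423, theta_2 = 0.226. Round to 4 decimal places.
\rho(2) = 0.1837

For an MA(q) process with theta_0 = 1, the autocovariance is
  gamma(k) = sigma^2 * sum_{i=0..q-k} theta_i * theta_{i+k},
and rho(k) = gamma(k) / gamma(0). Sigma^2 cancels.
  numerator   = (1)*(0.226) = 0.226.
  denominator = (1)^2 + (-0.423)^2 + (0.226)^2 = 1.230005.
  rho(2) = 0.226 / 1.230005 = 0.1837.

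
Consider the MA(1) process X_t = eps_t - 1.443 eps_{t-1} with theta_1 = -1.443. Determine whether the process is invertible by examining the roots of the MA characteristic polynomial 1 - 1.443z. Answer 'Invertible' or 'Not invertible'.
\text{Not invertible}

The MA(q) characteristic polynomial is P(z) = 1 - 1.443z.
Invertibility requires all roots to lie outside the unit circle, i.e. |z| > 1 for every root.
This is linear in z: 1 + (-1.443) z = 0  =>  z = -1/(-1.443) = 0.693001,  |z| = 0.693001.
Moduli of all roots: 0.6930.
All moduli strictly greater than 1? No.
Verdict: Not invertible.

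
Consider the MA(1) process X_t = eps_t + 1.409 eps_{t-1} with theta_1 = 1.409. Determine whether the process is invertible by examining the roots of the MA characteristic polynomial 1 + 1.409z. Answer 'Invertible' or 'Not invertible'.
\text{Not invertible}

The MA(q) characteristic polynomial is P(z) = 1 + 1.409z.
Invertibility requires all roots to lie outside the unit circle, i.e. |z| > 1 for every root.
This is linear in z: 1 + (1.409) z = 0  =>  z = -1/(1.409) = -0.709723,  |z| = 0.709723.
Moduli of all roots: 0.7097.
All moduli strictly greater than 1? No.
Verdict: Not invertible.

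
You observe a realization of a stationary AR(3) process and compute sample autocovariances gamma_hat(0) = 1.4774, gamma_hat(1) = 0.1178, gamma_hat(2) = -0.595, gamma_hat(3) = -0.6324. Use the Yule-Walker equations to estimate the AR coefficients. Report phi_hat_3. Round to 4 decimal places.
\hat\phi_{3} = -0.4240

The Yule-Walker equations for an AR(p) process read, in matrix form,
  Gamma_p phi = r_p,   with   (Gamma_p)_{ij} = gamma(|i - j|),
                       (r_p)_i = gamma(i),   i,j = 1..p.
Substitute the sample gammas (Toeplitz matrix and right-hand side of size 3):
  Gamma_p = [[1.4774, 0.1178, -0.595], [0.1178, 1.4774, 0.1178], [-0.595, 0.1178, 1.4774]]
  r_p     = [0.1178, -0.595, -0.6324]
Written out (R1..R3):
  (R1) 1.4774 phi_1 + 0.1178 phi_2 - 0.595 phi_3 = 0.1178
  (R2) 0.1178 phi_1 + 1.4774 phi_2 + 0.1178 phi_3 = -0.595
  (R3) -0.595 phi_1 + 0.1178 phi_2 + 1.4774 phi_3 = -0.6324
Gaussian elimination:
  R2 <- R2 - (0.1178/1.4774) R1 = R2 - (0.079735) R1:  1.468007 phi_2 + 0.165242 phi_3 = -0.604393
  R3 <- R3 - (-0.595/1.4774) R1 = R3 - (-0.402735) R1:  0.165242 phi_2 + 1.237773 phi_3 = -0.584958
  R3 <- R3 - (0.165242/1.468007) R2 = R3 - (0.112562) R2:  1.219173 phi_3 = -0.516926
Back-substitution:
  phi_hat_3 = -0.516926 / 1.219173 = -0.423997
  phi_hat_2 = (-0.604393 - (0.165242)(-0.423997)) / 1.468007 = -0.363984
  phi_hat_1 = (0.1178 - (0.1178)(-0.363984) - (-0.595)(-0.423997)) / 1.4774 = -0.062002
So phi_hat = [-0.0620, -0.3640, -0.4240].
Therefore phi_hat_3 = -0.4240.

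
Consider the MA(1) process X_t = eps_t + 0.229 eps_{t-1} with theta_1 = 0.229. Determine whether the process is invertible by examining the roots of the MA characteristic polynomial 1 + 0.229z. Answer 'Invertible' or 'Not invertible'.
\text{Invertible}

The MA(q) characteristic polynomial is P(z) = 1 + 0.229z.
Invertibility requires all roots to lie outside the unit circle, i.e. |z| > 1 for every root.
This is linear in z: 1 + (0.229) z = 0  =>  z = -1/(0.229) = -4.366812,  |z| = 4.366812.
Moduli of all roots: 4.3668.
All moduli strictly greater than 1? Yes.
Verdict: Invertible.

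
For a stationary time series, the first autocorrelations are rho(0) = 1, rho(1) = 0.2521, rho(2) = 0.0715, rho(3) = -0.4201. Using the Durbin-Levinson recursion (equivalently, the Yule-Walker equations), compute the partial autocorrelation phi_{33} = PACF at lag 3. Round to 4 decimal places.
\phi_{33} = -0.4700

The PACF at lag k is phi_{kk}, the last component of the solution
to the Yule-Walker system G_k phi = r_k where
  (G_k)_{ij} = rho(|i - j|), (r_k)_i = rho(i), i,j = 1..k.
Equivalently, Durbin-Levinson gives phi_{kk} iteratively:
  phi_{11} = rho(1)
  phi_{kk} = [rho(k) - sum_{j=1..k-1} phi_{k-1,j} rho(k-j)]
            / [1 - sum_{j=1..k-1} phi_{k-1,j} rho(j)],
  phi_{k,j} = phi_{k-1,j} - phi_{kk} phi_{k-1,k-j},  j = 1..k-1.
Step k = 1:
  phi_11 = rho(1) = 0.2521.
Step k = 2:
  phi_22 = [rho(2) - phi_11 rho(1)] / [1 - phi_11 rho(1)] = [0.0715 - (0.2521)(0.2521)] / [1 - (0.2521)(0.2521)]
         = 0.00794559 / 0.93644559 = 0.008485.
  Update: phi_21 = phi_11 - phi_22 phi_11 = 0.2521 - (0.008485)(0.2521) = 0.249961.
Step k = 3:
  phi_33 = [rho(3) - phi_21 rho(2) - phi_22 rho(1)] / [1 - phi_21 rho(1) - phi_22 rho(2)]
    numerator   = -0.4201 - (0.249961)(0.0715) - (0.008485)(0.2521) = -0.44011124
    denominator = 1 - (0.249961)(0.2521) - (0.008485)(0.0715) = 0.93637817
  phi_33 = -0.44011124 / 0.93637817 = -0.47.
Therefore phi_{33} = -0.4700.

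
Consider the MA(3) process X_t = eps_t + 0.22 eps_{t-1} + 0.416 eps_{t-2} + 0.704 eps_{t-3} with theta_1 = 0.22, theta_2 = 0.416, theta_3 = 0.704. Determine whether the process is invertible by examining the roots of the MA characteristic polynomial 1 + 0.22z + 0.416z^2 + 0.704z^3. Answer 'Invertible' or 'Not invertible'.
\text{Invertible}

The MA(q) characteristic polynomial is P(z) = 1 + 0.22z + 0.416z^2 + 0.704z^3.
Invertibility requires all roots to lie outside the unit circle, i.e. |z| > 1 for every root.
Degree 3: look for a simple real root z0 first, then factor out (1 - z/z0) and solve the remaining quadratic.
Testing z0 = -1.25: P(-1.25) = 1 + (0.22)(-1.25) + (0.416)(-1.25)^2 + (0.704)(-1.25)^3
  = 1 + (-0.275) + (0.65) + (-1.375) = 0.  So z_0 = -1.25 is a root, |z_0| = 1.25.
Divide out the factor (1 + 0.8 z) = (1 - z/z0) (since 1/z0 = -0.8):
  P(z) = (1 + 0.8 z)(1 + (-0.58) z + (0.88) z^2)
  [check: z-coef -0.58 - (-0.8) = 0.22; z^2-coef 0.88 - (-0.8)(-0.58) = 0.416; z^3-coef -(-0.8)(0.88) = 0.704.]
Remaining roots from the quadratic factor 1 + (-0.58) z + (0.88) z^2:
  Set 1 + (-0.58) z + (0.88) z^2 = 0, i.e. a z^2 + b z + c = 0 with a = 0.88, b = -0.58, c = 1.
  Discriminant D = b^2 - 4ac = (-0.58)^2 - 4*(0.88)*1 = 0.3364 - (3.52) = -3.1836.
  D < 0, so the roots are the complex-conjugate pair z = (-b +/- i sqrt(-D)) / (2a) = 0.3295 +/- 1.0138i.
  For a conjugate pair |z|^2 = z * conj(z) = (product of roots) = c/a = 1/(0.88) = 1.136364, so |z| = sqrt(1.136364) = 1.066 for both roots.
Moduli of all roots: 1.2500, 1.0660, 1.0660.
All moduli strictly greater than 1? Yes.
Verdict: Invertible.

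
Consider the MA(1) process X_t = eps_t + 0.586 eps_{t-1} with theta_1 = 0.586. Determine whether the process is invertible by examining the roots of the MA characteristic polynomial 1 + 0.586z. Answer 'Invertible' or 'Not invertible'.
\text{Invertible}

The MA(q) characteristic polynomial is P(z) = 1 + 0.586z.
Invertibility requires all roots to lie outside the unit circle, i.e. |z| > 1 for every root.
This is linear in z: 1 + (0.586) z = 0  =>  z = -1/(0.586) = -1.706485,  |z| = 1.706485.
Moduli of all roots: 1.7065.
All moduli strictly greater than 1? Yes.
Verdict: Invertible.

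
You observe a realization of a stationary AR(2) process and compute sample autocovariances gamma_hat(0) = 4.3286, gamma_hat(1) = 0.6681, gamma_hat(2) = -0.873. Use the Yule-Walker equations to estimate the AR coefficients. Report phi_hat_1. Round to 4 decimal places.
\hat\phi_{1} = 0.1900

The Yule-Walker equations for an AR(p) process read, in matrix form,
  Gamma_p phi = r_p,   with   (Gamma_p)_{ij} = gamma(|i - j|),
                       (r_p)_i = gamma(i),   i,j = 1..p.
Substitute the sample gammas (Toeplitz matrix and right-hand side of size 2):
  Gamma_p = [[4.3286, 0.6681], [0.6681, 4.3286]]
  r_p     = [0.6681, -0.873]
Written out:
  4.3286 phi_1 + 0.6681 phi_2 = 0.6681
  0.6681 phi_1 + 4.3286 phi_2 = -0.873
Solve by Cramer's rule:
  det = gamma(0)^2 - gamma(1)^2 = (4.3286)^2 - (0.6681)^2 = 18.73677796 - 0.44635761 = 18.29042035
  phi_hat_1 = [gamma(1) gamma(0) - gamma(1) gamma(2)] / det = [(0.6681)(4.3286) - (0.6681)(-0.873)] / 18.29042035 = 3.47518896 / 18.29042035 = 0.19
  phi_hat_2 = [gamma(0) gamma(2) - gamma(1)^2] / det = [(4.3286)(-0.873) - (0.6681)^2] / 18.29042035 = -4.22522541 / 18.29042035 = -0.231
So phi_hat = [0.1900, -0.2310].
Therefore phi_hat_1 = 0.1900.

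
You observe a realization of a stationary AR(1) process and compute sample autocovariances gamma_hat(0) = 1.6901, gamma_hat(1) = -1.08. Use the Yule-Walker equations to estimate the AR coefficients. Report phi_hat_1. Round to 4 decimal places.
\hat\phi_{1} = -0.6390

The Yule-Walker equations for an AR(p) process read, in matrix form,
  Gamma_p phi = r_p,   with   (Gamma_p)_{ij} = gamma(|i - j|),
                       (r_p)_i = gamma(i),   i,j = 1..p.
Substitute the sample gammas (Toeplitz matrix and right-hand side of size 1):
  Gamma_p = [[1.6901]]
  r_p     = [-1.08]
With p = 1 this is the single equation gamma(0) phi_1 = gamma(1):
  phi_hat_1 = gamma(1) / gamma(0) = -1.08 / 1.6901 = -0.6390.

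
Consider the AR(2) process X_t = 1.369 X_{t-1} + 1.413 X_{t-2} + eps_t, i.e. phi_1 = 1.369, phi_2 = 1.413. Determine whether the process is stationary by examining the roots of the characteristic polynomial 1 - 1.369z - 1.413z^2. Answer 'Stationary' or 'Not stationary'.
\text{Not stationary}

The AR(p) characteristic polynomial is P(z) = 1 - 1.369z - 1.413z^2.
Stationarity requires all roots to lie outside the unit circle, i.e. |z| > 1 for every root.
Set 1 + (-1.369) z + (-1.413) z^2 = 0, i.e. a z^2 + b z + c = 0 with a = -1.413, b = -1.369, c = 1.
Discriminant D = b^2 - 4ac = (-1.369)^2 - 4*(-1.413)*1 = 1.874161 - (-5.652) = 7.526161.
D >= 0, so the roots are real: z = (-b +/- sqrt(D)) / (2a) = (1.369 +/- 2.743385) / (-2.826).
  z_1 = (1.369 + 2.743385) / (-2.826) = -1.4552,   |z_1| = 1.4552.
  z_2 = (1.369 - 2.743385) / (-2.826) = 0.4863,   |z_2| = 0.4863.
Moduli of all roots: 1.4552, 0.4863.
All moduli strictly greater than 1? No.
Verdict: Not stationary.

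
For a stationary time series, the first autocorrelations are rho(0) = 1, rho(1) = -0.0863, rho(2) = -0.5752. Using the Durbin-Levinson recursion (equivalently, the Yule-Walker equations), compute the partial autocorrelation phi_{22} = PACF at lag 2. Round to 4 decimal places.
\phi_{22} = -0.5870

The PACF at lag k is phi_{kk}, the last component of the solution
to the Yule-Walker system G_k phi = r_k where
  (G_k)_{ij} = rho(|i - j|), (r_k)_i = rho(i), i,j = 1..k.
Equivalently, Durbin-Levinson gives phi_{kk} iteratively:
  phi_{11} = rho(1)
  phi_{kk} = [rho(k) - sum_{j=1..k-1} phi_{k-1,j} rho(k-j)]
            / [1 - sum_{j=1..k-1} phi_{k-1,j} rho(j)],
  phi_{k,j} = phi_{k-1,j} - phi_{kk} phi_{k-1,k-j},  j = 1..k-1.
Step k = 1:
  phi_11 = rho(1) = -0.0863.
Step k = 2:
  phi_22 = [rho(2) - phi_11 rho(1)] / [1 - phi_11 rho(1)] = [-0.5752 - (-0.0863)(-0.0863)] / [1 - (-0.0863)(-0.0863)]
         = -0.58264769 / 0.99255231 = -0.587.
Therefore phi_{22} = -0.5870.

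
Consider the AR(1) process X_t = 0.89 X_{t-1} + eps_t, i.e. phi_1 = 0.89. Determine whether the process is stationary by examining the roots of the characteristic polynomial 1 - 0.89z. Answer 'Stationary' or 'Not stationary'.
\text{Stationary}

The AR(p) characteristic polynomial is P(z) = 1 - 0.89z.
Stationarity requires all roots to lie outside the unit circle, i.e. |z| > 1 for every root.
This is linear in z: 1 + (-0.89) z = 0  =>  z = -1/(-0.89) = 1.123596,  |z| = 1.123596.
Moduli of all roots: 1.1236.
All moduli strictly greater than 1? Yes.
Verdict: Stationary.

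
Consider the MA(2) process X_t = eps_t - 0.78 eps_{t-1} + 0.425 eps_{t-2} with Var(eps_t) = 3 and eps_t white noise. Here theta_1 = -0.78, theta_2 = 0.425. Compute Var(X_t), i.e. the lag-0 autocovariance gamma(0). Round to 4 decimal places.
\gamma(0) = 5.3671

For an MA(q) process X_t = eps_t + sum_i theta_i eps_{t-i} with
Var(eps_t) = sigma^2, the variance is
  gamma(0) = sigma^2 * (1 + sum_i theta_i^2).
  sum_i theta_i^2 = (-0.78)^2 + (0.425)^2 = 0.6084 + 0.180625 = 0.789025.
  gamma(0) = 3 * (1 + 0.789025) = 3 * 1.789025 = 5.367075, which rounds to 5.3671.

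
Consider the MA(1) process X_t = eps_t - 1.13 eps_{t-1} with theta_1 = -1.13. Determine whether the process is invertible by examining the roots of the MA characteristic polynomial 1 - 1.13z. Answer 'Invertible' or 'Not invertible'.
\text{Not invertible}

The MA(q) characteristic polynomial is P(z) = 1 - 1.13z.
Invertibility requires all roots to lie outside the unit circle, i.e. |z| > 1 for every root.
This is linear in z: 1 + (-1.13) z = 0  =>  z = -1/(-1.13) = 0.884956,  |z| = 0.884956.
Moduli of all roots: 0.8850.
All moduli strictly greater than 1? No.
Verdict: Not invertible.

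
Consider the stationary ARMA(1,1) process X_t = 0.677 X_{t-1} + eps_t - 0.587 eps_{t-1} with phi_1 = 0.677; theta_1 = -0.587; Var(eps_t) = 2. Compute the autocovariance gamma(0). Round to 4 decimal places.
\gamma(0) = 2.0299

Multiply the model equation by X_{t-k} and take expectations. With theta_0 = psi_0 = 1 and psi_j the MA(infinity) weights, this gives
  gamma(k) - sum_i phi_i gamma(k-i) = c_k,
  c_k = sigma^2 * sum_{j=k..q} theta_j psi_{j-k}   (c_k = 0 for k > q),
using gamma(-m) = gamma(m).
psi-weights needed (psi_j = theta_j + sum_i phi_i psi_{j-i}):
  psi_1 = theta_1 + phi_1 = -0.587 + (0.677) = 0.09
Right-hand sides:
  c_0 = sigma^2 (1 + theta_1 psi_1) = 2 * (1 + (-0.587)(0.09)) = 2 * 0.94717 = 1.89434
  c_1 = sigma^2 theta_1 = 2 * (-0.587) = -1.174
  c_2 = 0
Equations for k = 0 and k = 1 (AR order 1):
  gamma(0) = phi_1 gamma(1) + c_0
  gamma(1) = phi_1 gamma(0) + c_1
Substituting the second into the first: gamma(0) (1 - phi_1^2) = c_0 + phi_1 c_1, so
  gamma(0) = (c_0 + phi_1 c_1) / (1 - phi_1^2) = (1.89434 + (0.677)(-1.174)) / (1 - (0.677)^2) = 1.099542 / 0.541671 = 2.029907.
Therefore gamma(0) = 2.0299 (to 4 decimal places).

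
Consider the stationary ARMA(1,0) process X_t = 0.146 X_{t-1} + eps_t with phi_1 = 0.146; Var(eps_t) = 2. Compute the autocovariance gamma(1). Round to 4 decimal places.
\gamma(1) = 0.2984

Multiply the model equation by X_{t-k} and take expectations. With theta_0 = psi_0 = 1 and psi_j the MA(infinity) weights, this gives
  gamma(k) - sum_i phi_i gamma(k-i) = c_k,
  c_k = sigma^2 * sum_{j=k..q} theta_j psi_{j-k}   (c_k = 0 for k > q),
using gamma(-m) = gamma(m).
Pure AR (q = 0): c_0 = sigma^2 = 2, c_k = 0 for k >= 1.
Equations for k = 0 and k = 1 (AR order 1):
  gamma(0) = phi_1 gamma(1) + c_0
  gamma(1) = phi_1 gamma(0) + c_1
Substituting the second into the first: gamma(0) (1 - phi_1^2) = c_0 + phi_1 c_1, so
  gamma(0) = c_0 / (1 - phi_1^2) = 2 / (1 - (0.146)^2) = 2 / 0.978684 = 2.043561.
  gamma(1) = phi_1 gamma(0) = (0.146)(2.043561) = 0.29836.
Therefore gamma(1) = 0.2984 (to 4 decimal places).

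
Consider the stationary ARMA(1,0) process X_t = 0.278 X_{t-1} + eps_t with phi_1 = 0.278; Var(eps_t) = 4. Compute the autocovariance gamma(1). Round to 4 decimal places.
\gamma(1) = 1.2051

Multiply the model equation by X_{t-k} and take expectations. With theta_0 = psi_0 = 1 and psi_j the MA(infinity) weights, this gives
  gamma(k) - sum_i phi_i gamma(k-i) = c_k,
  c_k = sigma^2 * sum_{j=k..q} theta_j psi_{j-k}   (c_k = 0 for k > q),
using gamma(-m) = gamma(m).
Pure AR (q = 0): c_0 = sigma^2 = 4, c_k = 0 for k >= 1.
Equations for k = 0 and k = 1 (AR order 1):
  gamma(0) = phi_1 gamma(1) + c_0
  gamma(1) = phi_1 gamma(0) + c_1
Substituting the second into the first: gamma(0) (1 - phi_1^2) = c_0 + phi_1 c_1, so
  gamma(0) = c_0 / (1 - phi_1^2) = 4 / (1 - (0.278)^2) = 4 / 0.922716 = 4.335028.
  gamma(1) = phi_1 gamma(0) = (0.278)(4.335028) = 1.205138.
Therefore gamma(1) = 1.2051 (to 4 decimal places).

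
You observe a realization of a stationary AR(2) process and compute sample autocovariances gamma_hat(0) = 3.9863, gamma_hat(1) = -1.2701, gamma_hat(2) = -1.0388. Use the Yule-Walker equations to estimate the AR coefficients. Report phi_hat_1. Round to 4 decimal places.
\hat\phi_{1} = -0.4470

The Yule-Walker equations for an AR(p) process read, in matrix form,
  Gamma_p phi = r_p,   with   (Gamma_p)_{ij} = gamma(|i - j|),
                       (r_p)_i = gamma(i),   i,j = 1..p.
Substitute the sample gammas (Toeplitz matrix and right-hand side of size 2):
  Gamma_p = [[3.9863, -1.2701], [-1.2701, 3.9863]]
  r_p     = [-1.2701, -1.0388]
Written out:
  3.9863 phi_1 - 1.2701 phi_2 = -1.2701
  -1.2701 phi_1 + 3.9863 phi_2 = -1.0388
Solve by Cramer's rule:
  det = gamma(0)^2 - gamma(1)^2 = (3.9863)^2 - (-1.2701)^2 = 15.89058769 - 1.61315401 = 14.27743368
  phi_hat_1 = [gamma(1) gamma(0) - gamma(1) gamma(2)] / det = [(-1.2701)(3.9863) - (-1.2701)(-1.0388)] / 14.27743368 = -6.38237951 / 14.27743368 = -0.447
  phi_hat_2 = [gamma(0) gamma(2) - gamma(1)^2] / det = [(3.9863)(-1.0388) - (-1.2701)^2] / 14.27743368 = -5.75412245 / 14.27743368 = -0.403
So phi_hat = [-0.4470, -0.4030].
Therefore phi_hat_1 = -0.4470.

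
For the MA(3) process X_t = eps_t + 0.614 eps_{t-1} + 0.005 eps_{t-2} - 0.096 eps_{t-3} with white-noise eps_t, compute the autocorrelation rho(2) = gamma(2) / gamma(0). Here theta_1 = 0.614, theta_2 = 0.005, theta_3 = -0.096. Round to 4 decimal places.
\rho(2) = -0.0389

For an MA(q) process with theta_0 = 1, the autocovariance is
  gamma(k) = sigma^2 * sum_{i=0..q-k} theta_i * theta_{i+k},
and rho(k) = gamma(k) / gamma(0). Sigma^2 cancels.
  numerator   = (1)*(0.005) + (0.614)*(-0.096) = -0.053944.
  denominator = (1)^2 + (0.614)^2 + (0.005)^2 + (-0.096)^2 = 1.386237.
  rho(2) = -0.053944 / 1.386237 = -0.0389.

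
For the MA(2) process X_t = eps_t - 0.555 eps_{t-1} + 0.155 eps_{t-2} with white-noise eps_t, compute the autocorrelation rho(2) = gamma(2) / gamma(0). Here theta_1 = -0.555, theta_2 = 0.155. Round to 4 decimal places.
\rho(2) = 0.1164

For an MA(q) process with theta_0 = 1, the autocovariance is
  gamma(k) = sigma^2 * sum_{i=0..q-k} theta_i * theta_{i+k},
and rho(k) = gamma(k) / gamma(0). Sigma^2 cancels.
  numerator   = (1)*(0.155) = 0.155.
  denominator = (1)^2 + (-0.555)^2 + (0.155)^2 = 1.33205.
  rho(2) = 0.155 / 1.33205 = 0.1164.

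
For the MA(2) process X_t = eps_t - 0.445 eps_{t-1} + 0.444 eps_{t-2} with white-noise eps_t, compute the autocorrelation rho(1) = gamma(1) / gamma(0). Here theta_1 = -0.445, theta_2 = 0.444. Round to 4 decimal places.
\rho(1) = -0.4606

For an MA(q) process with theta_0 = 1, the autocovariance is
  gamma(k) = sigma^2 * sum_{i=0..q-k} theta_i * theta_{i+k},
and rho(k) = gamma(k) / gamma(0). Sigma^2 cancels.
  numerator   = (1)*(-0.445) + (-0.445)*(0.444) = -0.64258.
  denominator = (1)^2 + (-0.445)^2 + (0.444)^2 = 1.395161.
  rho(1) = -0.64258 / 1.395161 = -0.4606.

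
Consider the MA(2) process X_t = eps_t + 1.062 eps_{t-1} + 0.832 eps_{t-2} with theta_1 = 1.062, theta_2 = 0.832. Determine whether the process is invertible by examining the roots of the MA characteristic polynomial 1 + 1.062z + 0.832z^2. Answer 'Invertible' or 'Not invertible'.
\text{Invertible}

The MA(q) characteristic polynomial is P(z) = 1 + 1.062z + 0.832z^2.
Invertibility requires all roots to lie outside the unit circle, i.e. |z| > 1 for every root.
Set 1 + (1.062) z + (0.832) z^2 = 0, i.e. a z^2 + b z + c = 0 with a = 0.832, b = 1.062, c = 1.
Discriminant D = b^2 - 4ac = (1.062)^2 - 4*(0.832)*1 = 1.127844 - (3.328) = -2.200156.
D < 0, so the roots are the complex-conjugate pair z = (-b +/- i sqrt(-D)) / (2a) = -0.6382 +/- 0.8914i.
For a conjugate pair |z|^2 = z * conj(z) = (product of roots) = c/a = 1/(0.832) = 1.201923, so |z| = sqrt(1.201923) = 1.0963 for both roots.
Moduli of all roots: 1.0963, 1.0963.
All moduli strictly greater than 1? Yes.
Verdict: Invertible.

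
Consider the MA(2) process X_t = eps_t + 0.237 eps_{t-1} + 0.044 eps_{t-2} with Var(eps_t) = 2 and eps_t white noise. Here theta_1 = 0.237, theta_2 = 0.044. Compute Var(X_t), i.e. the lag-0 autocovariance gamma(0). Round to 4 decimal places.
\gamma(0) = 2.1162

For an MA(q) process X_t = eps_t + sum_i theta_i eps_{t-i} with
Var(eps_t) = sigma^2, the variance is
  gamma(0) = sigma^2 * (1 + sum_i theta_i^2).
  sum_i theta_i^2 = (0.237)^2 + (0.044)^2 = 0.056169 + 0.001936 = 0.058105.
  gamma(0) = 2 * (1 + 0.058105) = 2 * 1.058105 = 2.11621, which rounds to 2.1162.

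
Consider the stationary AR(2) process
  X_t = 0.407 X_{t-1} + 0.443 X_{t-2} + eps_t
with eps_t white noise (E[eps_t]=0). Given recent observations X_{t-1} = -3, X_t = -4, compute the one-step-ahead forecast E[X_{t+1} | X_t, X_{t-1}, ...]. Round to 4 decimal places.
E[X_{t+1} \mid \mathcal F_t] = -2.9570

For an AR(p) model X_t = c + sum_i phi_i X_{t-i} + eps_t, the
one-step-ahead conditional mean is
  E[X_{t+1} | X_t, ...] = c + sum_i phi_i X_{t+1-i}.
Substitute known values:
  E[X_{t+1} | ...] = (0.407) * (-4) + (0.443) * (-3)
                   = -2.9570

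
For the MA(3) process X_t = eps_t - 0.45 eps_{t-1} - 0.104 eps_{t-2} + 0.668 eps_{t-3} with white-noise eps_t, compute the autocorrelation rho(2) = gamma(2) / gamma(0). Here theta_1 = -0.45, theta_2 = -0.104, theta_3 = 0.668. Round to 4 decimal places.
\rho(2) = -0.2438

For an MA(q) process with theta_0 = 1, the autocovariance is
  gamma(k) = sigma^2 * sum_{i=0..q-k} theta_i * theta_{i+k},
and rho(k) = gamma(k) / gamma(0). Sigma^2 cancels.
  numerator   = (1)*(-0.104) + (-0.45)*(0.668) = -0.4046.
  denominator = (1)^2 + (-0.45)^2 + (-0.104)^2 + (0.668)^2 = 1.65954.
  rho(2) = -0.4046 / 1.65954 = -0.2438.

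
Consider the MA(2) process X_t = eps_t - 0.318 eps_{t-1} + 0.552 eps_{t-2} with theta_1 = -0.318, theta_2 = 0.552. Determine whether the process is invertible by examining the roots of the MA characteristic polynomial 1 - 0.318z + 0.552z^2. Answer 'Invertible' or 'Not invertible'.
\text{Invertible}

The MA(q) characteristic polynomial is P(z) = 1 - 0.318z + 0.552z^2.
Invertibility requires all roots to lie outside the unit circle, i.e. |z| > 1 for every root.
Set 1 + (-0.318) z + (0.552) z^2 = 0, i.e. a z^2 + b z + c = 0 with a = 0.552, b = -0.318, c = 1.
Discriminant D = b^2 - 4ac = (-0.318)^2 - 4*(0.552)*1 = 0.101124 - (2.208) = -2.106876.
D < 0, so the roots are the complex-conjugate pair z = (-b +/- i sqrt(-D)) / (2a) = 0.288 +/- 1.3148i.
For a conjugate pair |z|^2 = z * conj(z) = (product of roots) = c/a = 1/(0.552) = 1.811594, so |z| = sqrt(1.811594) = 1.346 for both roots.
Moduli of all roots: 1.3460, 1.3460.
All moduli strictly greater than 1? Yes.
Verdict: Invertible.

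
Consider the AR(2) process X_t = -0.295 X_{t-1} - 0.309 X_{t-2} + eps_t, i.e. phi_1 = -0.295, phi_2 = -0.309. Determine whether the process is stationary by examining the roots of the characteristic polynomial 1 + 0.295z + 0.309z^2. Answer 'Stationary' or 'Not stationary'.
\text{Stationary}

The AR(p) characteristic polynomial is P(z) = 1 + 0.295z + 0.309z^2.
Stationarity requires all roots to lie outside the unit circle, i.e. |z| > 1 for every root.
Set 1 + (0.295) z + (0.309) z^2 = 0, i.e. a z^2 + b z + c = 0 with a = 0.309, b = 0.295, c = 1.
Discriminant D = b^2 - 4ac = (0.295)^2 - 4*(0.309)*1 = 0.087025 - (1.236) = -1.148975.
D < 0, so the roots are the complex-conjugate pair z = (-b +/- i sqrt(-D)) / (2a) = -0.4773 +/- 1.7345i.
For a conjugate pair |z|^2 = z * conj(z) = (product of roots) = c/a = 1/(0.309) = 3.236246, so |z| = sqrt(3.236246) = 1.799 for both roots.
Moduli of all roots: 1.7990, 1.7990.
All moduli strictly greater than 1? Yes.
Verdict: Stationary.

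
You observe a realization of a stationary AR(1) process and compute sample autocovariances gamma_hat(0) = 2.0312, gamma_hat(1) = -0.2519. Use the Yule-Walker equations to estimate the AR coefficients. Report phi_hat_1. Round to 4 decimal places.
\hat\phi_{1} = -0.1240

The Yule-Walker equations for an AR(p) process read, in matrix form,
  Gamma_p phi = r_p,   with   (Gamma_p)_{ij} = gamma(|i - j|),
                       (r_p)_i = gamma(i),   i,j = 1..p.
Substitute the sample gammas (Toeplitz matrix and right-hand side of size 1):
  Gamma_p = [[2.0312]]
  r_p     = [-0.2519]
With p = 1 this is the single equation gamma(0) phi_1 = gamma(1):
  phi_hat_1 = gamma(1) / gamma(0) = -0.2519 / 2.0312 = -0.1240.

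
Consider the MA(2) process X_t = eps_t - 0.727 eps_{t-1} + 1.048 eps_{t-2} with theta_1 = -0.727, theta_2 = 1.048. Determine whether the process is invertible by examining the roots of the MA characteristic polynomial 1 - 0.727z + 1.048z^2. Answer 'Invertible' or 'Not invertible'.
\text{Not invertible}

The MA(q) characteristic polynomial is P(z) = 1 - 0.727z + 1.048z^2.
Invertibility requires all roots to lie outside the unit circle, i.e. |z| > 1 for every root.
Set 1 + (-0.727) z + (1.048) z^2 = 0, i.e. a z^2 + b z + c = 0 with a = 1.048, b = -0.727, c = 1.
Discriminant D = b^2 - 4ac = (-0.727)^2 - 4*(1.048)*1 = 0.528529 - (4.192) = -3.663471.
D < 0, so the roots are the complex-conjugate pair z = (-b +/- i sqrt(-D)) / (2a) = 0.3469 +/- 0.9132i.
For a conjugate pair |z|^2 = z * conj(z) = (product of roots) = c/a = 1/(1.048) = 0.954198, so |z| = sqrt(0.954198) = 0.9768 for both roots.
Moduli of all roots: 0.9768, 0.9768.
All moduli strictly greater than 1? No.
Verdict: Not invertible.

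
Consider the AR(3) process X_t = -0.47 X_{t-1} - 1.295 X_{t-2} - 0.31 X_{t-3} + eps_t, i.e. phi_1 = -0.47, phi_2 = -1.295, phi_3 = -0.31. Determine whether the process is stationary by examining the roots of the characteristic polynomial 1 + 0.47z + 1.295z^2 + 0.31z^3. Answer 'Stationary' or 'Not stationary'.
\text{Not stationary}

The AR(p) characteristic polynomial is P(z) = 1 + 0.47z + 1.295z^2 + 0.31z^3.
Stationarity requires all roots to lie outside the unit circle, i.e. |z| > 1 for every root.
Degree 3: look for a simple real root z0 first, then factor out (1 - z/z0) and solve the remaining quadratic.
Testing z0 = -4: P(-4) = 1 + (0.47)(-4) + (1.295)(-4)^2 + (0.31)(-4)^3
  = 1 + (-1.88) + (20.72) + (-19.84) = 0.  So z_0 = -4 is a root, |z_0| = 4.
Divide out the factor (1 + 0.25 z) = (1 - z/z0) (since 1/z0 = -0.25):
  P(z) = (1 + 0.25 z)(1 + (0.22) z + (1.24) z^2)
  [check: z-coef 0.22 - (-0.25) = 0.47; z^2-coef 1.24 - (-0.25)(0.22) = 1.295; z^3-coef -(-0.25)(1.24) = 0.31.]
Remaining roots from the quadratic factor 1 + (0.22) z + (1.24) z^2:
  Set 1 + (0.22) z + (1.24) z^2 = 0, i.e. a z^2 + b z + c = 0 with a = 1.24, b = 0.22, c = 1.
  Discriminant D = b^2 - 4ac = (0.22)^2 - 4*(1.24)*1 = 0.0484 - (4.96) = -4.9116.
  D < 0, so the roots are the complex-conjugate pair z = (-b +/- i sqrt(-D)) / (2a) = -0.0887 +/- 0.8936i.
  For a conjugate pair |z|^2 = z * conj(z) = (product of roots) = c/a = 1/(1.24) = 0.806452, so |z| = sqrt(0.806452) = 0.898 for both roots.
Moduli of all roots: 4.0000, 0.8980, 0.8980.
All moduli strictly greater than 1? No.
Verdict: Not stationary.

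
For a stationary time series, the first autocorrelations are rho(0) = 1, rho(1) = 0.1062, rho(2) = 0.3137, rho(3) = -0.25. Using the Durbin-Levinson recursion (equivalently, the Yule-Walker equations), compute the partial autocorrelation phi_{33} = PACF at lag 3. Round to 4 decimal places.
\phi_{33} = -0.3410

The PACF at lag k is phi_{kk}, the last component of the solution
to the Yule-Walker system G_k phi = r_k where
  (G_k)_{ij} = rho(|i - j|), (r_k)_i = rho(i), i,j = 1..k.
Equivalently, Durbin-Levinson gives phi_{kk} iteratively:
  phi_{11} = rho(1)
  phi_{kk} = [rho(k) - sum_{j=1..k-1} phi_{k-1,j} rho(k-j)]
            / [1 - sum_{j=1..k-1} phi_{k-1,j} rho(j)],
  phi_{k,j} = phi_{k-1,j} - phi_{kk} phi_{k-1,k-j},  j = 1..k-1.
Step k = 1:
  phi_11 = rho(1) = 0.1062.
Step k = 2:
  phi_22 = [rho(2) - phi_11 rho(1)] / [1 - phi_11 rho(1)] = [0.3137 - (0.1062)(0.1062)] / [1 - (0.1062)(0.1062)]
         = 0.30242156 / 0.98872156 = 0.305871.
  Update: phi_21 = phi_11 - phi_22 phi_11 = 0.1062 - (0.305871)(0.1062) = 0.073716.
Step k = 3:
  phi_33 = [rho(3) - phi_21 rho(2) - phi_22 rho(1)] / [1 - phi_21 rho(1) - phi_22 rho(2)]
    numerator   = -0.25 - (0.073716)(0.3137) - (0.305871)(0.1062) = -0.30560839
    denominator = 1 - (0.073716)(0.1062) - (0.305871)(0.3137) = 0.89621948
  phi_33 = -0.30560839 / 0.89621948 = -0.341.
Therefore phi_{33} = -0.3410.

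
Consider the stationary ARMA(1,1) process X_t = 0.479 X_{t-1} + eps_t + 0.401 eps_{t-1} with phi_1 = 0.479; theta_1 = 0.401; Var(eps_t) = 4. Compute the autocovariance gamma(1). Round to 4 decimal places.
\gamma(1) = 5.4456

Multiply the model equation by X_{t-k} and take expectations. With theta_0 = psi_0 = 1 and psi_j the MA(infinity) weights, this gives
  gamma(k) - sum_i phi_i gamma(k-i) = c_k,
  c_k = sigma^2 * sum_{j=k..q} theta_j psi_{j-k}   (c_k = 0 for k > q),
using gamma(-m) = gamma(m).
psi-weights needed (psi_j = theta_j + sum_i phi_i psi_{j-i}):
  psi_1 = theta_1 + phi_1 = 0.401 + (0.479) = 0.88
Right-hand sides:
  c_0 = sigma^2 (1 + theta_1 psi_1) = 4 * (1 + (0.401)(0.88)) = 4 * 1.35288 = 5.41152
  c_1 = sigma^2 theta_1 = 4 * (0.401) = 1.604
  c_2 = 0
Equations for k = 0 and k = 1 (AR order 1):
  gamma(0) = phi_1 gamma(1) + c_0
  gamma(1) = phi_1 gamma(0) + c_1
Substituting the second into the first: gamma(0) (1 - phi_1^2) = c_0 + phi_1 c_1, so
  gamma(0) = (c_0 + phi_1 c_1) / (1 - phi_1^2) = (5.41152 + (0.479)(1.604)) / (1 - (0.479)^2) = 6.179836 / 0.770559 = 8.019939.
  gamma(1) = phi_1 gamma(0) + c_1 = (0.479)(8.019939) + (1.604) = 5.445551.
Therefore gamma(1) = 5.4456 (to 4 decimal places).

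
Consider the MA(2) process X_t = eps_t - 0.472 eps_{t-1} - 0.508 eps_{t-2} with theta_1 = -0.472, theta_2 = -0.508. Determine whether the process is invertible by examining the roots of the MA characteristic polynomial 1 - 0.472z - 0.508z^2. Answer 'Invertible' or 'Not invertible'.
\text{Invertible}

The MA(q) characteristic polynomial is P(z) = 1 - 0.472z - 0.508z^2.
Invertibility requires all roots to lie outside the unit circle, i.e. |z| > 1 for every root.
Set 1 + (-0.472) z + (-0.508) z^2 = 0, i.e. a z^2 + b z + c = 0 with a = -0.508, b = -0.472, c = 1.
Discriminant D = b^2 - 4ac = (-0.472)^2 - 4*(-0.508)*1 = 0.222784 - (-2.032) = 2.254784.
D >= 0, so the roots are real: z = (-b +/- sqrt(D)) / (2a) = (0.472 +/- 1.501594) / (-1.016).
  z_1 = (0.472 + 1.501594) / (-1.016) = -1.9425,   |z_1| = 1.9425.
  z_2 = (0.472 - 1.501594) / (-1.016) = 1.0134,   |z_2| = 1.0134.
Moduli of all roots: 1.9425, 1.0134.
All moduli strictly greater than 1? Yes.
Verdict: Invertible.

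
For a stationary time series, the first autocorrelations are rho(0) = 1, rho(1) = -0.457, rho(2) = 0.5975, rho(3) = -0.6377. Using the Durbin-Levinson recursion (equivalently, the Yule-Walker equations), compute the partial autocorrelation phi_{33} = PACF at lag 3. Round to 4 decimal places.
\phi_{33} = -0.4570

The PACF at lag k is phi_{kk}, the last component of the solution
to the Yule-Walker system G_k phi = r_k where
  (G_k)_{ij} = rho(|i - j|), (r_k)_i = rho(i), i,j = 1..k.
Equivalently, Durbin-Levinson gives phi_{kk} iteratively:
  phi_{11} = rho(1)
  phi_{kk} = [rho(k) - sum_{j=1..k-1} phi_{k-1,j} rho(k-j)]
            / [1 - sum_{j=1..k-1} phi_{k-1,j} rho(j)],
  phi_{k,j} = phi_{k-1,j} - phi_{kk} phi_{k-1,k-j},  j = 1..k-1.
Step k = 1:
  phi_11 = rho(1) = -0.457.
Step k = 2:
  phi_22 = [rho(2) - phi_11 rho(1)] / [1 - phi_11 rho(1)] = [0.5975 - (-0.457)(-0.457)] / [1 - (-0.457)(-0.457)]
         = 0.388651 / 0.791151 = 0.491248.
  Update: phi_21 = phi_11 - phi_22 phi_11 = -0.457 - (0.491248)(-0.457) = -0.2325.
Step k = 3:
  phi_33 = [rho(3) - phi_21 rho(2) - phi_22 rho(1)] / [1 - phi_21 rho(1) - phi_22 rho(2)]
    numerator   = -0.6377 - (-0.2325)(0.5975) - (0.491248)(-0.457) = -0.2742812
    denominator = 1 - (-0.2325)(-0.457) - (0.491248)(0.5975) = 0.60022714
  phi_33 = -0.2742812 / 0.60022714 = -0.457.
Therefore phi_{33} = -0.4570.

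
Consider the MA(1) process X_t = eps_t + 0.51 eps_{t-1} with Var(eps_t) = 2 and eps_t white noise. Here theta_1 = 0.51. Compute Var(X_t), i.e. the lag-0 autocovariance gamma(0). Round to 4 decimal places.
\gamma(0) = 2.5202

For an MA(q) process X_t = eps_t + sum_i theta_i eps_{t-i} with
Var(eps_t) = sigma^2, the variance is
  gamma(0) = sigma^2 * (1 + sum_i theta_i^2).
  sum_i theta_i^2 = (0.51)^2 = 0.2601.
  gamma(0) = 2 * (1 + 0.2601) = 2 * 1.2601 = 2.5202.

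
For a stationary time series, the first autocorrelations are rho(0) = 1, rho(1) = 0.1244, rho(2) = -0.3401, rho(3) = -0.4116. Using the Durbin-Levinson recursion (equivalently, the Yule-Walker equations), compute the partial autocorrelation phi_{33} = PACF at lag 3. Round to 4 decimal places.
\phi_{33} = -0.3610

The PACF at lag k is phi_{kk}, the last component of the solution
to the Yule-Walker system G_k phi = r_k where
  (G_k)_{ij} = rho(|i - j|), (r_k)_i = rho(i), i,j = 1..k.
Equivalently, Durbin-Levinson gives phi_{kk} iteratively:
  phi_{11} = rho(1)
  phi_{kk} = [rho(k) - sum_{j=1..k-1} phi_{k-1,j} rho(k-j)]
            / [1 - sum_{j=1..k-1} phi_{k-1,j} rho(j)],
  phi_{k,j} = phi_{k-1,j} - phi_{kk} phi_{k-1,k-j},  j = 1..k-1.
Step k = 1:
  phi_11 = rho(1) = 0.1244.
Step k = 2:
  phi_22 = [rho(2) - phi_11 rho(1)] / [1 - phi_11 rho(1)] = [-0.3401 - (0.1244)(0.1244)] / [1 - (0.1244)(0.1244)]
         = -0.35557536 / 0.98452464 = -0.361165.
  Update: phi_21 = phi_11 - phi_22 phi_11 = 0.1244 - (-0.361165)(0.1244) = 0.169329.
Step k = 3:
  phi_33 = [rho(3) - phi_21 rho(2) - phi_22 rho(1)] / [1 - phi_21 rho(1) - phi_22 rho(2)]
    numerator   = -0.4116 - (0.169329)(-0.3401) - (-0.361165)(0.1244) = -0.30908239
    denominator = 1 - (0.169329)(0.1244) - (-0.361165)(-0.3401) = 0.85610344
  phi_33 = -0.30908239 / 0.85610344 = -0.361.
Therefore phi_{33} = -0.3610.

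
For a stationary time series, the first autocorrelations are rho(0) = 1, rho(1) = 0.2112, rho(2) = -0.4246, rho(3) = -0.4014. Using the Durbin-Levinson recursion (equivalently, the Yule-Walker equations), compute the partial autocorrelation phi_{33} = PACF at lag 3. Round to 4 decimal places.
\phi_{33} = -0.2262

The PACF at lag k is phi_{kk}, the last component of the solution
to the Yule-Walker system G_k phi = r_k where
  (G_k)_{ij} = rho(|i - j|), (r_k)_i = rho(i), i,j = 1..k.
Equivalently, Durbin-Levinson gives phi_{kk} iteratively:
  phi_{11} = rho(1)
  phi_{kk} = [rho(k) - sum_{j=1..k-1} phi_{k-1,j} rho(k-j)]
            / [1 - sum_{j=1..k-1} phi_{k-1,j} rho(j)],
  phi_{k,j} = phi_{k-1,j} - phi_{kk} phi_{k-1,k-j},  j = 1..k-1.
Step k = 1:
  phi_11 = rho(1) = 0.2112.
Step k = 2:
  phi_22 = [rho(2) - phi_11 rho(1)] / [1 - phi_11 rho(1)] = [-0.4246 - (0.2112)(0.2112)] / [1 - (0.2112)(0.2112)]
         = -0.46920544 / 0.95539456 = -0.491112.
  Update: phi_21 = phi_11 - phi_22 phi_11 = 0.2112 - (-0.491112)(0.2112) = 0.314923.
Step k = 3:
  phi_33 = [rho(3) - phi_21 rho(2) - phi_22 rho(1)] / [1 - phi_21 rho(1) - phi_22 rho(2)]
    numerator   = -0.4014 - (0.314923)(-0.4246) - (-0.491112)(0.2112) = -0.16396099
    denominator = 1 - (0.314923)(0.2112) - (-0.491112)(-0.4246) = 0.72496228
  phi_33 = -0.16396099 / 0.72496228 = -0.2262.
Therefore phi_{33} = -0.2262.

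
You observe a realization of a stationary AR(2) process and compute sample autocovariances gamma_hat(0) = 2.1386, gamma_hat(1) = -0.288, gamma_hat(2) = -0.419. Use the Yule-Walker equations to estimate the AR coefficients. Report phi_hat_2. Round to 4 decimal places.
\hat\phi_{2} = -0.2180

The Yule-Walker equations for an AR(p) process read, in matrix form,
  Gamma_p phi = r_p,   with   (Gamma_p)_{ij} = gamma(|i - j|),
                       (r_p)_i = gamma(i),   i,j = 1..p.
Substitute the sample gammas (Toeplitz matrix and right-hand side of size 2):
  Gamma_p = [[2.1386, -0.288], [-0.288, 2.1386]]
  r_p     = [-0.288, -0.419]
Written out:
  2.1386 phi_1 - 0.288 phi_2 = -0.288
  -0.288 phi_1 + 2.1386 phi_2 = -0.419
Solve by Cramer's rule:
  det = gamma(0)^2 - gamma(1)^2 = (2.1386)^2 - (-0.288)^2 = 4.57360996 - 0.082944 = 4.49066596
  phi_hat_1 = [gamma(1) gamma(0) - gamma(1) gamma(2)] / det = [(-0.288)(2.1386) - (-0.288)(-0.419)] / 4.49066596 = -0.7365888 / 4.49066596 = -0.164
  phi_hat_2 = [gamma(0) gamma(2) - gamma(1)^2] / det = [(2.1386)(-0.419) - (-0.288)^2] / 4.49066596 = -0.9790174 / 4.49066596 = -0.218
So phi_hat = [-0.1640, -0.2180].
Therefore phi_hat_2 = -0.2180.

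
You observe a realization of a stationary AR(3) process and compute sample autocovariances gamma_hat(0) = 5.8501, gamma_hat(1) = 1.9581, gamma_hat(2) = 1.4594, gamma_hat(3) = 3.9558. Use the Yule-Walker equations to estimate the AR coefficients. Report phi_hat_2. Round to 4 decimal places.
\hat\phi_{2} = -0.0260

The Yule-Walker equations for an AR(p) process read, in matrix form,
  Gamma_p phi = r_p,   with   (Gamma_p)_{ij} = gamma(|i - j|),
                       (r_p)_i = gamma(i),   i,j = 1..p.
Substitute the sample gammas (Toeplitz matrix and right-hand side of size 3):
  Gamma_p = [[5.8501, 1.9581, 1.4594], [1.9581, 5.8501, 1.9581], [1.4594, 1.9581, 5.8501]]
  r_p     = [1.9581, 1.4594, 3.9558]
Written out (R1..R3):
  (R1) 5.8501 phi_1 + 1.9581 phi_2 + 1.4594 phi_3 = 1.9581
  (R2) 1.9581 phi_1 + 5.8501 phi_2 + 1.9581 phi_3 = 1.4594
  (R3) 1.4594 phi_1 + 1.9581 phi_2 + 5.8501 phi_3 = 3.9558
Gaussian elimination:
  R2 <- R2 - (1.9581/5.8501) R1 = R2 - (0.334712) R1:  5.1947 phi_2 + 1.469621 phi_3 = 0.804
  R3 <- R3 - (1.4594/5.8501) R1 = R3 - (0.249466) R1:  1.469621 phi_2 + 5.48603 phi_3 = 3.467321
  R3 <- R3 - (1.469621/5.1947) R2 = R3 - (0.282908) R2:  5.070262 phi_3 = 3.239863
Back-substitution:
  phi_hat_3 = 3.239863 / 5.070262 = 0.638993
  phi_hat_2 = (0.804 - (1.469621)(0.638993)) / 5.1947 = -0.026003
  phi_hat_1 = (1.9581 - (1.9581)(-0.026003) - (1.4594)(0.638993)) / 5.8501 = 0.184009
So phi_hat = [0.1840, -0.0260, 0.6390].
Therefore phi_hat_2 = -0.0260.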